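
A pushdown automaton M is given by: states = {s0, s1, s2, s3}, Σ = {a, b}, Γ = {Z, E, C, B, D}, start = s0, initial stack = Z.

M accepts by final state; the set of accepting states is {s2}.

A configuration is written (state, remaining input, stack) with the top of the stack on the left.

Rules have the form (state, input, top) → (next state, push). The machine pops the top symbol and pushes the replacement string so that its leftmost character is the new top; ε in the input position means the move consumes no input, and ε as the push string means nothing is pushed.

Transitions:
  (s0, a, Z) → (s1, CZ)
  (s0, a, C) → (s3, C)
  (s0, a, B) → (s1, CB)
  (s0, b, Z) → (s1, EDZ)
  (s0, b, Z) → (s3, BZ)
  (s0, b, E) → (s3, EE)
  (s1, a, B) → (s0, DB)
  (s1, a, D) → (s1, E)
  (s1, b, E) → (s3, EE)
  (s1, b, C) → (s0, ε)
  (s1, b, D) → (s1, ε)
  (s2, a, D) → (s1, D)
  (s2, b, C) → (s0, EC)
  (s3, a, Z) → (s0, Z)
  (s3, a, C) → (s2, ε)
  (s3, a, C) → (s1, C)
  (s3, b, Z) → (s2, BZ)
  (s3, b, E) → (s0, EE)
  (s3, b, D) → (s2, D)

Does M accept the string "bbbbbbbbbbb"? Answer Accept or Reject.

Reject

No computation consumes all input and reaches a final state.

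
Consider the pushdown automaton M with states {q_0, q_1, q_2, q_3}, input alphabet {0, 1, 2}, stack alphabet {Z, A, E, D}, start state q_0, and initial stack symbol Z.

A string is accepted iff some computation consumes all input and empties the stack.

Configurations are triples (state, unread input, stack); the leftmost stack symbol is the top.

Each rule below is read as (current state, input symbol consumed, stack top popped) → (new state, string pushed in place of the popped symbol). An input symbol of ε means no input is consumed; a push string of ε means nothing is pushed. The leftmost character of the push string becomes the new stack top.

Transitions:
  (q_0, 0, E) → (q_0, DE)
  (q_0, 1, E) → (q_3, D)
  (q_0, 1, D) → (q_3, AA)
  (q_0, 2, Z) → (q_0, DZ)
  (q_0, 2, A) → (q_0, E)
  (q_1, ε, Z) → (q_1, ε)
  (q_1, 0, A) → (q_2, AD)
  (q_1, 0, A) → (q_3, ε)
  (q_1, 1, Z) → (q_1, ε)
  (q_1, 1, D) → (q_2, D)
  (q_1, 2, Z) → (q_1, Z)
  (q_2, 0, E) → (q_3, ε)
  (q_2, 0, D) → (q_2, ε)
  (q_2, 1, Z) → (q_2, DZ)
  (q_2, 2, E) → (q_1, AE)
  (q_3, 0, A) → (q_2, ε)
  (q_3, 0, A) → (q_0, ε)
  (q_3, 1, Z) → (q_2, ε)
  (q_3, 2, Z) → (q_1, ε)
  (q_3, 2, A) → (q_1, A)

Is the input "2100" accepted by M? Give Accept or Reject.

No computation consumes all input and empties the stack.

Reject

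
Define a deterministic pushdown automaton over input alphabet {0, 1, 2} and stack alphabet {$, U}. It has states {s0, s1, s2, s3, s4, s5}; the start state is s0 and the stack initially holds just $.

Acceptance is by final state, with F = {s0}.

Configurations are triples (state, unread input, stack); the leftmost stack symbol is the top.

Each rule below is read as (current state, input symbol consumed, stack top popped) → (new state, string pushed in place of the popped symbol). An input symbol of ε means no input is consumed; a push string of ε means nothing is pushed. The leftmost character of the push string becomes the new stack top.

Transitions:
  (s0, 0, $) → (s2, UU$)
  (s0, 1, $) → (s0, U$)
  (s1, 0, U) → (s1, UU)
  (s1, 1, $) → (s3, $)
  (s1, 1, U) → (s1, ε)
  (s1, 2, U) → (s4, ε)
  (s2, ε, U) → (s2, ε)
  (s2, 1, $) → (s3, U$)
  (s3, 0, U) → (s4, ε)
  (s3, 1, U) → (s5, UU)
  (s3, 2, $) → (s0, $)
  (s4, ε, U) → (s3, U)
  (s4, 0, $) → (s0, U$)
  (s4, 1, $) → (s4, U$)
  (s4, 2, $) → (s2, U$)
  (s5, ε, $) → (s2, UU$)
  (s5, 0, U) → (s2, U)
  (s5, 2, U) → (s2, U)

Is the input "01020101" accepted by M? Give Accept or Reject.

Reject

(s0, 01020101, $) ⊢ (s2, 1020101, UU$) ⊢ (s2, 1020101, U$) ⊢ (s2, 1020101, $) ⊢ (s3, 020101, U$) ⊢ (s4, 20101, $) ⊢ (s2, 0101, U$) ⊢ (s2, 0101, $)
No transition applies at (s2, 0101, $); input not fully consumed.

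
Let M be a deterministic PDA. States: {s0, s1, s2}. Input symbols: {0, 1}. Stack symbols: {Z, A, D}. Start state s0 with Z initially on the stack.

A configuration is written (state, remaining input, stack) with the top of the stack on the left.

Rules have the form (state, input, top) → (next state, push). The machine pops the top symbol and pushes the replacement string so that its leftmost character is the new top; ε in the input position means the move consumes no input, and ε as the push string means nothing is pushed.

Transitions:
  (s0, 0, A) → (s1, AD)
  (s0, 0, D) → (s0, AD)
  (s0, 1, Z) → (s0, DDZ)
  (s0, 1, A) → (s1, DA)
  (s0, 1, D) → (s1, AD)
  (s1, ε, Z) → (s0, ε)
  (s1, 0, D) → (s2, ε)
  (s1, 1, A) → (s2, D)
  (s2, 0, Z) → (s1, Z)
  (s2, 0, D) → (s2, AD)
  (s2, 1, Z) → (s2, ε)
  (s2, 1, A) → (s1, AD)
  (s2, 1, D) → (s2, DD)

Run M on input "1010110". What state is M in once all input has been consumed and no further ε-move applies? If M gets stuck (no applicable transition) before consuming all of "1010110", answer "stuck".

s2

(s0, 1010110, Z) ⊢ (s0, 010110, DDZ) ⊢ (s0, 10110, ADDZ) ⊢ (s1, 0110, DADDZ) ⊢ (s2, 110, ADDZ) ⊢ (s1, 10, ADDDZ) ⊢ (s2, 0, DDDDZ) ⊢ (s2, ε, ADDDDZ)
All input consumed; M is in state s2.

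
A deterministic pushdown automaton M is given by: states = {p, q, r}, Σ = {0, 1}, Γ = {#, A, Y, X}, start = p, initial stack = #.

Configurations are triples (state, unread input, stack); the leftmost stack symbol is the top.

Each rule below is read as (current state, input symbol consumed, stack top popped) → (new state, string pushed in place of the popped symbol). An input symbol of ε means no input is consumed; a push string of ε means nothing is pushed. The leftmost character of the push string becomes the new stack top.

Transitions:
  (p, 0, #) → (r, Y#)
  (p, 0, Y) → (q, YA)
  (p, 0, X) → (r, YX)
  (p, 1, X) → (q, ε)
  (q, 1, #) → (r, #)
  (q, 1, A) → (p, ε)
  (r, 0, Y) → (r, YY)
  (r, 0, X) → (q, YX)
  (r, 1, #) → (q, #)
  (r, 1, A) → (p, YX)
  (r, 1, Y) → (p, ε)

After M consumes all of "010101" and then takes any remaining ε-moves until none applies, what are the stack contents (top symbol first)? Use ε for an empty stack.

(p, 010101, #)
  read 0, top #: go to r, push Y# → (r, 10101, Y#)
  read 1, top Y: go to p, push ε → (p, 0101, #)
  read 0, top #: go to r, push Y# → (r, 101, Y#)
  read 1, top Y: go to p, push ε → (p, 01, #)
  read 0, top #: go to r, push Y# → (r, 1, Y#)
  read 1, top Y: go to p, push ε → (p, ε, #)
All input consumed in state p with stack #.

#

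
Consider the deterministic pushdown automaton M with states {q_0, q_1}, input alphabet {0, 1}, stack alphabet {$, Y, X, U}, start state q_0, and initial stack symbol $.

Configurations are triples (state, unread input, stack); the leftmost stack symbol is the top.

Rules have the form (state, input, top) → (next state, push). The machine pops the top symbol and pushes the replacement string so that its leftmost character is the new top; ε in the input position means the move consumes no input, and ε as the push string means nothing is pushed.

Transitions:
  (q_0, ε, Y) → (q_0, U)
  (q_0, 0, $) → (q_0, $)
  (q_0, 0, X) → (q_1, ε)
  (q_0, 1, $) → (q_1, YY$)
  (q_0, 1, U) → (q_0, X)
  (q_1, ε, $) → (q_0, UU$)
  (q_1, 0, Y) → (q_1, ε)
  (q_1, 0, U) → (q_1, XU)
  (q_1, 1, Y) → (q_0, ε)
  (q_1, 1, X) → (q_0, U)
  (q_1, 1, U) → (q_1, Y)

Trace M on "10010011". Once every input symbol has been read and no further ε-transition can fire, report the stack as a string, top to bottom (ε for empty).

XU$

(q_0, 10010011, $) ⊢ (q_1, 0010011, YY$) ⊢ (q_1, 010011, Y$) ⊢ (q_1, 10011, $) ⊢ (q_0, 10011, UU$) ⊢ (q_0, 0011, XU$) ⊢ (q_1, 011, U$) ⊢ (q_1, 11, XU$) ⊢ (q_0, 1, UU$) ⊢ (q_0, ε, XU$)
All input consumed in state q_0 with stack XU$.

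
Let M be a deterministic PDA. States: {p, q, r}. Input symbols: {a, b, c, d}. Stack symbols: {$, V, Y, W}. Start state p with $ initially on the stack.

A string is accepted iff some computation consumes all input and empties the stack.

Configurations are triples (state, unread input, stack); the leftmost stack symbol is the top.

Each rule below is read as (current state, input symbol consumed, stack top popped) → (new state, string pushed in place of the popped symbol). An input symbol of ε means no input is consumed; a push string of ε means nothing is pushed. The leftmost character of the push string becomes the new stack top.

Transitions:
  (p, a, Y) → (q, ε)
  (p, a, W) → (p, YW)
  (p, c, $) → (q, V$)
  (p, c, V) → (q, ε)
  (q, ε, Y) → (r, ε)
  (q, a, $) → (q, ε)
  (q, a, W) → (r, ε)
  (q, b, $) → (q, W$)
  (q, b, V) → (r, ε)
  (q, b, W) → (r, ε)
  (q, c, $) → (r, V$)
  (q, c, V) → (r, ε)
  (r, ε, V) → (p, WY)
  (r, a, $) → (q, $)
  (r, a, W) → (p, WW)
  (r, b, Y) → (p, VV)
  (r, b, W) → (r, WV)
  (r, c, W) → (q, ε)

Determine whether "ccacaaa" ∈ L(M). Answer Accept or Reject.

Reject

(p, ccacaaa, $)
  read c, top $: go to q, push V$ → (q, cacaaa, V$)
  read c, top V: go to r, push ε → (r, acaaa, $)
  read a, top $: go to q, push $ → (q, caaa, $)
  read c, top $: go to r, push V$ → (r, aaa, V$)
  ε-move, top V: go to p, push WY → (p, aaa, WY$)
  read a, top W: go to p, push YW → (p, aa, YWY$)
  read a, top Y: go to q, push ε → (q, a, WY$)
  read a, top W: go to r, push ε → (r, ε, Y$)
All input consumed; stack is Y$, not empty, and no further ε-move applies.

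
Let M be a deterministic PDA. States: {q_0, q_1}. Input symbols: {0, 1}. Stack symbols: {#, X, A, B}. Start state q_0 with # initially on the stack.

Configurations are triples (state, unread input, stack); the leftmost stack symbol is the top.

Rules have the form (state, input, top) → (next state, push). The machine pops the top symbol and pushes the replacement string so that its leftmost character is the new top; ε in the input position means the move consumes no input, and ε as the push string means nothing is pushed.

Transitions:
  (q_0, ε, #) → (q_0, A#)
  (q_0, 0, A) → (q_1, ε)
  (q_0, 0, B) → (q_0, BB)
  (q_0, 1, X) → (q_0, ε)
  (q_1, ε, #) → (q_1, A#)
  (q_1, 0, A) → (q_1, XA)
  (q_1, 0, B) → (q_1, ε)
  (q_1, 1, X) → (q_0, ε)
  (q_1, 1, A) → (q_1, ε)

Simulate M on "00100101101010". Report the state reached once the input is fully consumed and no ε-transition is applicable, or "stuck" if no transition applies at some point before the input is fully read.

q_1

(q_0, 00100101101010, #) ⊢ (q_0, 00100101101010, A#) ⊢ (q_1, 0100101101010, #) ⊢ (q_1, 0100101101010, A#) ⊢ (q_1, 100101101010, XA#) ⊢ (q_0, 00101101010, A#) ⊢ (q_1, 0101101010, #) ⊢ (q_1, 0101101010, A#) ⊢ (q_1, 101101010, XA#) ⊢ (q_0, 01101010, A#) ⊢ (q_1, 1101010, #) ⊢ (q_1, 1101010, A#) ⊢ (q_1, 101010, #) ⊢ (q_1, 101010, A#) ⊢ (q_1, 01010, #) ⊢ (q_1, 01010, A#) ⊢ (q_1, 1010, XA#) ⊢ (q_0, 010, A#) ⊢ (q_1, 10, #) ⊢ (q_1, 10, A#) ⊢ (q_1, 0, #) ⊢ (q_1, 0, A#) ⊢ (q_1, ε, XA#)
All input consumed; M is in state q_1.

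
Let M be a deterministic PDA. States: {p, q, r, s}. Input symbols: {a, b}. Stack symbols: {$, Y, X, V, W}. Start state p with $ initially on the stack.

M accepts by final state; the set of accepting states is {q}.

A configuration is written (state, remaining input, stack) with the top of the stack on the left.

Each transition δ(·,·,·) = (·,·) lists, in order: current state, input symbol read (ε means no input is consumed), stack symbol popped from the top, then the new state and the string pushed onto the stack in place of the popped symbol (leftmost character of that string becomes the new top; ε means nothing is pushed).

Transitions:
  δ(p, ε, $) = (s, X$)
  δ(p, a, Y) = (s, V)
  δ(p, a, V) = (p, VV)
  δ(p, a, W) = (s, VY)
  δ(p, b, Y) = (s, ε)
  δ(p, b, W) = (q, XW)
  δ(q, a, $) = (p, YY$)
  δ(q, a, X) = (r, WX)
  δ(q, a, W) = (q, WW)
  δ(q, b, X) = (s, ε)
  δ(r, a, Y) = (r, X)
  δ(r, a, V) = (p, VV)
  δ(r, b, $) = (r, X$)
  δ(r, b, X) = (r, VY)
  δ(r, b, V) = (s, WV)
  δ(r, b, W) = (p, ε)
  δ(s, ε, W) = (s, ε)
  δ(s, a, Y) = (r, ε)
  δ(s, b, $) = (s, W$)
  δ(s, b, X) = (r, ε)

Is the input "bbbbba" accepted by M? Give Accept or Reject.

Reject

(p, bbbbba, $) ⊢ (s, bbbbba, X$) ⊢ (r, bbbba, $) ⊢ (r, bbba, X$) ⊢ (r, bba, VY$) ⊢ (s, ba, WVY$) ⊢ (s, ba, VY$)
No transition applies at (s, ba, VY$); input not fully consumed.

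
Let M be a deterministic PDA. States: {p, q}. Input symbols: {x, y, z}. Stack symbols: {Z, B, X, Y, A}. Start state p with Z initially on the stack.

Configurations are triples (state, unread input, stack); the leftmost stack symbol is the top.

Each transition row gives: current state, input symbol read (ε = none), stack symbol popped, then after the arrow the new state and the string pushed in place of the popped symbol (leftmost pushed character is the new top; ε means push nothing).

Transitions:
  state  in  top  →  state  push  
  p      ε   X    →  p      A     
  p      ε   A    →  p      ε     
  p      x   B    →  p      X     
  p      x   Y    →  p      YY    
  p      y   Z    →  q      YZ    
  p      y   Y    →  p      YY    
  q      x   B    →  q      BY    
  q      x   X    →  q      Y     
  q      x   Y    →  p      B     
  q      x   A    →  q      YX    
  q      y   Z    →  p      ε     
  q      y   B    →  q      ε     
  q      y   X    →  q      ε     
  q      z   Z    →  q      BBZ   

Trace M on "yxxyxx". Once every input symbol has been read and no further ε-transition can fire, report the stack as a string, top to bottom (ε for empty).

(p, yxxyxx, Z) ⊢ (q, xxyxx, YZ) ⊢ (p, xyxx, BZ) ⊢ (p, yxx, XZ) ⊢ (p, yxx, AZ) ⊢ (p, yxx, Z) ⊢ (q, xx, YZ) ⊢ (p, x, BZ) ⊢ (p, ε, XZ) ⊢ (p, ε, AZ) ⊢ (p, ε, Z)
All input consumed in state p with stack Z.

Z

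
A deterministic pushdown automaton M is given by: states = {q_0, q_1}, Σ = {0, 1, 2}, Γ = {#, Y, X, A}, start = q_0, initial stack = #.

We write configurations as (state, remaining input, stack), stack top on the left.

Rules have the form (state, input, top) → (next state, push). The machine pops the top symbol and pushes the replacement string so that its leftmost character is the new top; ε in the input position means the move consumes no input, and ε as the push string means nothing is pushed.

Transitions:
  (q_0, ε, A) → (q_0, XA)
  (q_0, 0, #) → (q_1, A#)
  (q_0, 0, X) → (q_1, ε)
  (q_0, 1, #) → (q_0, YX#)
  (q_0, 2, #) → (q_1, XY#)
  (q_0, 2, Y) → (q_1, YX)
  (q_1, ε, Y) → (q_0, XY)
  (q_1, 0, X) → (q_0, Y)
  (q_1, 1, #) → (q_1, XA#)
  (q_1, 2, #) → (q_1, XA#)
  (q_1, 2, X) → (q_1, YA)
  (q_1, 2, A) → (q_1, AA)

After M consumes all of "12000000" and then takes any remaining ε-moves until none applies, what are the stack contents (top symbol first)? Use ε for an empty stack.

XYXX#

(q_0, 12000000, #)
  read 1, top #: go to q_0, push YX# → (q_0, 2000000, YX#)
  read 2, top Y: go to q_1, push YX → (q_1, 000000, YXX#)
  ε-move, top Y: go to q_0, push XY → (q_0, 000000, XYXX#)
  read 0, top X: go to q_1, push ε → (q_1, 00000, YXX#)
  ε-move, top Y: go to q_0, push XY → (q_0, 00000, XYXX#)
  read 0, top X: go to q_1, push ε → (q_1, 0000, YXX#)
  ε-move, top Y: go to q_0, push XY → (q_0, 0000, XYXX#)
  read 0, top X: go to q_1, push ε → (q_1, 000, YXX#)
  ε-move, top Y: go to q_0, push XY → (q_0, 000, XYXX#)
  read 0, top X: go to q_1, push ε → (q_1, 00, YXX#)
  ε-move, top Y: go to q_0, push XY → (q_0, 00, XYXX#)
  read 0, top X: go to q_1, push ε → (q_1, 0, YXX#)
  ε-move, top Y: go to q_0, push XY → (q_0, 0, XYXX#)
  read 0, top X: go to q_1, push ε → (q_1, ε, YXX#)
  ε-move, top Y: go to q_0, push XY → (q_0, ε, XYXX#)
All input consumed in state q_0 with stack XYXX#.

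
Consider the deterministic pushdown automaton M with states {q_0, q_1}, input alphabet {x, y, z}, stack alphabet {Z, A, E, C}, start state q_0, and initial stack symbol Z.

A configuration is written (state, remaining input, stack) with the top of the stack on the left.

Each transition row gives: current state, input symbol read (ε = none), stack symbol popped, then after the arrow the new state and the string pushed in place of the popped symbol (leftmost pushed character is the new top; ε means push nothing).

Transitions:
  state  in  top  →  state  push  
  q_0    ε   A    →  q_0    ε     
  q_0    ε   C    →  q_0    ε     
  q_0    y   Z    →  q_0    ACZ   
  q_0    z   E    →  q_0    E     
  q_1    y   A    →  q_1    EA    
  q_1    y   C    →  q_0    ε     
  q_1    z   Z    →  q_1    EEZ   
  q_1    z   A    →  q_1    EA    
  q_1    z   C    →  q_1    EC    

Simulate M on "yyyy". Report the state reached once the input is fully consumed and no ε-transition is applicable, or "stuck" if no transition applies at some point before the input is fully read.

q_0

(q_0, yyyy, Z)
  read y, top Z: go to q_0, push ACZ → (q_0, yyy, ACZ)
  ε-move, top A: go to q_0, push ε → (q_0, yyy, CZ)
  ε-move, top C: go to q_0, push ε → (q_0, yyy, Z)
  read y, top Z: go to q_0, push ACZ → (q_0, yy, ACZ)
  ε-move, top A: go to q_0, push ε → (q_0, yy, CZ)
  ε-move, top C: go to q_0, push ε → (q_0, yy, Z)
  read y, top Z: go to q_0, push ACZ → (q_0, y, ACZ)
  ε-move, top A: go to q_0, push ε → (q_0, y, CZ)
  ε-move, top C: go to q_0, push ε → (q_0, y, Z)
  read y, top Z: go to q_0, push ACZ → (q_0, ε, ACZ)
  ε-move, top A: go to q_0, push ε → (q_0, ε, CZ)
  ε-move, top C: go to q_0, push ε → (q_0, ε, Z)
All input consumed; M is in state q_0.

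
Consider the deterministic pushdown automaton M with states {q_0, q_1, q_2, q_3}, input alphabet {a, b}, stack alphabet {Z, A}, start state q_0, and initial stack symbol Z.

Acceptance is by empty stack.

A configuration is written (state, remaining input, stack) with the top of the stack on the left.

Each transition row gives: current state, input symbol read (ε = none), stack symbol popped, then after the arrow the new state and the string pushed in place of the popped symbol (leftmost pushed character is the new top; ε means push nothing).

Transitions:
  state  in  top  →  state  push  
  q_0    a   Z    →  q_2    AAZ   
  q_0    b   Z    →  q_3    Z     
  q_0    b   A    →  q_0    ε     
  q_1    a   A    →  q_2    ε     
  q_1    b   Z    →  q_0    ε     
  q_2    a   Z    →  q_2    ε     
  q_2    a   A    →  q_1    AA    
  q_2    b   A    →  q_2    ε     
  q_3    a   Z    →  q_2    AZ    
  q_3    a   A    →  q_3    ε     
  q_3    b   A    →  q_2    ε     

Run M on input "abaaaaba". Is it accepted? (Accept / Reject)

(q_0, abaaaaba, Z)
  read a, top Z: go to q_2, push AAZ → (q_2, baaaaba, AAZ)
  read b, top A: go to q_2, push ε → (q_2, aaaaba, AZ)
  read a, top A: go to q_1, push AA → (q_1, aaaba, AAZ)
  read a, top A: go to q_2, push ε → (q_2, aaba, AZ)
  read a, top A: go to q_1, push AA → (q_1, aba, AAZ)
  read a, top A: go to q_2, push ε → (q_2, ba, AZ)
  read b, top A: go to q_2, push ε → (q_2, a, Z)
  read a, top Z: go to q_2, push ε → (q_2, ε, ε)
All input consumed and the stack is empty.

Accept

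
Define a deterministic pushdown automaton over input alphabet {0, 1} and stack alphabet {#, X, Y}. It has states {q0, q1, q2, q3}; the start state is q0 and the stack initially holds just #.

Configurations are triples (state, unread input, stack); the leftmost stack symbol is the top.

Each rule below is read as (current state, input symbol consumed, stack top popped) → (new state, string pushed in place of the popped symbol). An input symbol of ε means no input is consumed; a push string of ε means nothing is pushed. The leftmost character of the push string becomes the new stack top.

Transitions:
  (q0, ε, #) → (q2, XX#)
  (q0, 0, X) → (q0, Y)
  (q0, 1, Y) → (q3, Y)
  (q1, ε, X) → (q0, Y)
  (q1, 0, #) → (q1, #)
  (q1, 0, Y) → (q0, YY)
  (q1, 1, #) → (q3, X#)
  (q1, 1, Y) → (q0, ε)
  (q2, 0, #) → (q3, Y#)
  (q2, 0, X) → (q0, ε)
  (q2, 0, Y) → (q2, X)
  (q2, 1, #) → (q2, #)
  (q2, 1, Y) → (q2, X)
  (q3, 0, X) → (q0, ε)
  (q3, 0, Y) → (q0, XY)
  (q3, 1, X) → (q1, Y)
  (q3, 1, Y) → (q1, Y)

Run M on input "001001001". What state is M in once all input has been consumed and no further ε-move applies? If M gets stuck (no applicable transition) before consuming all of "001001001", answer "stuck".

(q0, 001001001, #)
  ε-move, top #: go to q2, push XX# → (q2, 001001001, XX#)
  read 0, top X: go to q0, push ε → (q0, 01001001, X#)
  read 0, top X: go to q0, push Y → (q0, 1001001, Y#)
  read 1, top Y: go to q3, push Y → (q3, 001001, Y#)
  read 0, top Y: go to q0, push XY → (q0, 01001, XY#)
  read 0, top X: go to q0, push Y → (q0, 1001, YY#)
  read 1, top Y: go to q3, push Y → (q3, 001, YY#)
  read 0, top Y: go to q0, push XY → (q0, 01, XYY#)
  read 0, top X: go to q0, push Y → (q0, 1, YYY#)
  read 1, top Y: go to q3, push Y → (q3, ε, YYY#)
All input consumed; M is in state q3.

q3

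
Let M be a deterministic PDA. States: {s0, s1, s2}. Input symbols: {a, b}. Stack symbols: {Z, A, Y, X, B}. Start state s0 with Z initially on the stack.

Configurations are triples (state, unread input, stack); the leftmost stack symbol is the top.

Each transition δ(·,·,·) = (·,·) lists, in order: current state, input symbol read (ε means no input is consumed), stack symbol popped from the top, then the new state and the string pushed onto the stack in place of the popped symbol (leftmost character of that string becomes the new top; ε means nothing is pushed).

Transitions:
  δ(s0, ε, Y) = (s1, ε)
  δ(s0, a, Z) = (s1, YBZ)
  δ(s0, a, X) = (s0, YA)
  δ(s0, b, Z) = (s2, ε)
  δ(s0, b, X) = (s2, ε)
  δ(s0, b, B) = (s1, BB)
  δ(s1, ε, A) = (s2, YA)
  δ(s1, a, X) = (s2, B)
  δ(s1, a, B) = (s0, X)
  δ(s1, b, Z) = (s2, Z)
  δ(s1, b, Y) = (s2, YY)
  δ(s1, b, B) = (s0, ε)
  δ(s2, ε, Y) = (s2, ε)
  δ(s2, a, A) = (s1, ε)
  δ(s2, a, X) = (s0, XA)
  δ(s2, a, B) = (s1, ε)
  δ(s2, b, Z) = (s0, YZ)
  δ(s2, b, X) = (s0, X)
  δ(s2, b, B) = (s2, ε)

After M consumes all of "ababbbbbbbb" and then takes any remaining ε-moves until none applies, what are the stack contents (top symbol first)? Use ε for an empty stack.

(s0, ababbbbbbbb, Z)
  read a, top Z: go to s1, push YBZ → (s1, babbbbbbbb, YBZ)
  read b, top Y: go to s2, push YY → (s2, abbbbbbbb, YYBZ)
  ε-move, top Y: go to s2, push ε → (s2, abbbbbbbb, YBZ)
  ε-move, top Y: go to s2, push ε → (s2, abbbbbbbb, BZ)
  read a, top B: go to s1, push ε → (s1, bbbbbbbb, Z)
  read b, top Z: go to s2, push Z → (s2, bbbbbbb, Z)
  read b, top Z: go to s0, push YZ → (s0, bbbbbb, YZ)
  ε-move, top Y: go to s1, push ε → (s1, bbbbbb, Z)
  read b, top Z: go to s2, push Z → (s2, bbbbb, Z)
  read b, top Z: go to s0, push YZ → (s0, bbbb, YZ)
  ε-move, top Y: go to s1, push ε → (s1, bbbb, Z)
  read b, top Z: go to s2, push Z → (s2, bbb, Z)
  read b, top Z: go to s0, push YZ → (s0, bb, YZ)
  ε-move, top Y: go to s1, push ε → (s1, bb, Z)
  read b, top Z: go to s2, push Z → (s2, b, Z)
  read b, top Z: go to s0, push YZ → (s0, ε, YZ)
  ε-move, top Y: go to s1, push ε → (s1, ε, Z)
All input consumed in state s1 with stack Z.

Z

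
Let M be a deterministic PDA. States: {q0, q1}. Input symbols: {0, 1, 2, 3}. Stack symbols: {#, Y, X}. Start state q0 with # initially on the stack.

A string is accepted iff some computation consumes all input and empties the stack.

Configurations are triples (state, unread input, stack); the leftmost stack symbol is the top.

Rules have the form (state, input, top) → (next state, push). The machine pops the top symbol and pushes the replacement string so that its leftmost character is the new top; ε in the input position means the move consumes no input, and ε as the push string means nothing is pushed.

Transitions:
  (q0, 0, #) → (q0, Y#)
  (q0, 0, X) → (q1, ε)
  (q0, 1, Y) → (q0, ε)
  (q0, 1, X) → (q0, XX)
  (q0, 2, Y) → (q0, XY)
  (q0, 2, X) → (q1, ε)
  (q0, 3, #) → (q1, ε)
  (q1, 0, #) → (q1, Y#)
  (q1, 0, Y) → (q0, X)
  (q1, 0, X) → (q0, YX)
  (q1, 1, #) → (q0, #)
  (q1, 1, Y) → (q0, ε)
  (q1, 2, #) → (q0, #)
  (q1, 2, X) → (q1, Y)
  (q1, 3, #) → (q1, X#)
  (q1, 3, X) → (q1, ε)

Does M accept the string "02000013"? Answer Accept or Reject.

(q0, 02000013, #)
  read 0, top #: go to q0, push Y# → (q0, 2000013, Y#)
  read 2, top Y: go to q0, push XY → (q0, 000013, XY#)
  read 0, top X: go to q1, push ε → (q1, 00013, Y#)
  read 0, top Y: go to q0, push X → (q0, 0013, X#)
  read 0, top X: go to q1, push ε → (q1, 013, #)
  read 0, top #: go to q1, push Y# → (q1, 13, Y#)
  read 1, top Y: go to q0, push ε → (q0, 3, #)
  read 3, top #: go to q1, push ε → (q1, ε, ε)
All input consumed and the stack is empty.

Accept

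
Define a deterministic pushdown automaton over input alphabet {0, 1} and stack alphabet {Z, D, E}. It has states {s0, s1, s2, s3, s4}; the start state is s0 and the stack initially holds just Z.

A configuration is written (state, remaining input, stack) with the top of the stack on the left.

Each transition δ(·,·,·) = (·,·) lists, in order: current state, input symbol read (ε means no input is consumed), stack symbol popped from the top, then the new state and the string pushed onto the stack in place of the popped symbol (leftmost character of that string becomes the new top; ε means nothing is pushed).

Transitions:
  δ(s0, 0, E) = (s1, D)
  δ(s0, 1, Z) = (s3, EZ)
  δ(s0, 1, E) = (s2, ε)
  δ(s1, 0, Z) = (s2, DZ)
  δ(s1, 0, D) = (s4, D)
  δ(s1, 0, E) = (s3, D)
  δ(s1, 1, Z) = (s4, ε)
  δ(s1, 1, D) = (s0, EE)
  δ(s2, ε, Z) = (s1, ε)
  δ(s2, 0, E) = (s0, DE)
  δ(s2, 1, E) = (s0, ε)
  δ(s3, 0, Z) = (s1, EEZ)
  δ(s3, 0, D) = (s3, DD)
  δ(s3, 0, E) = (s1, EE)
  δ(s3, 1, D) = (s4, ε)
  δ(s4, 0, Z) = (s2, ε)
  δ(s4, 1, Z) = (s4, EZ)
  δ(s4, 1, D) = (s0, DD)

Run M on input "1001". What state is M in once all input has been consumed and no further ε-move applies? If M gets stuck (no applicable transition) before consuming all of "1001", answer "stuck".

s4

(s0, 1001, Z) ⊢ (s3, 001, EZ) ⊢ (s1, 01, EEZ) ⊢ (s3, 1, DEZ) ⊢ (s4, ε, EZ)
All input consumed; M is in state s4.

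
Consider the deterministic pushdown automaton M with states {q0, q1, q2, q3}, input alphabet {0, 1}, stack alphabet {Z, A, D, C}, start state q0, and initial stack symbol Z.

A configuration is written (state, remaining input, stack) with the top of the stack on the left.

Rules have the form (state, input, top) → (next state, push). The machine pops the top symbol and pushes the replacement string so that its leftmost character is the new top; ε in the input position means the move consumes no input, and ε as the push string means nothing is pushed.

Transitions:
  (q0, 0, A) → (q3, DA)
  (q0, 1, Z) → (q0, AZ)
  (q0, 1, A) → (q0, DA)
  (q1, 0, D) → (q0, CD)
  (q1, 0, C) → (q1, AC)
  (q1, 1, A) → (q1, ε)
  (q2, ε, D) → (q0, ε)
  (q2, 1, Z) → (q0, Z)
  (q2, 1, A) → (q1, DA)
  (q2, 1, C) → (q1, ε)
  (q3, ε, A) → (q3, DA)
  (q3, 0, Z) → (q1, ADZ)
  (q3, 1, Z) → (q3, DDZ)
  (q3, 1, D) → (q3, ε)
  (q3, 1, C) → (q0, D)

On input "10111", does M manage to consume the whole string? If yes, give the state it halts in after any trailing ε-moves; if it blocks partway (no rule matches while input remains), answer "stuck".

(q0, 10111, Z)
  read 1, top Z: go to q0, push AZ → (q0, 0111, AZ)
  read 0, top A: go to q3, push DA → (q3, 111, DAZ)
  read 1, top D: go to q3, push ε → (q3, 11, AZ)
  ε-move, top A: go to q3, push DA → (q3, 11, DAZ)
  read 1, top D: go to q3, push ε → (q3, 1, AZ)
  ε-move, top A: go to q3, push DA → (q3, 1, DAZ)
  read 1, top D: go to q3, push ε → (q3, ε, AZ)
  ε-move, top A: go to q3, push DA → (q3, ε, DAZ)
All input consumed; M is in state q3.

q3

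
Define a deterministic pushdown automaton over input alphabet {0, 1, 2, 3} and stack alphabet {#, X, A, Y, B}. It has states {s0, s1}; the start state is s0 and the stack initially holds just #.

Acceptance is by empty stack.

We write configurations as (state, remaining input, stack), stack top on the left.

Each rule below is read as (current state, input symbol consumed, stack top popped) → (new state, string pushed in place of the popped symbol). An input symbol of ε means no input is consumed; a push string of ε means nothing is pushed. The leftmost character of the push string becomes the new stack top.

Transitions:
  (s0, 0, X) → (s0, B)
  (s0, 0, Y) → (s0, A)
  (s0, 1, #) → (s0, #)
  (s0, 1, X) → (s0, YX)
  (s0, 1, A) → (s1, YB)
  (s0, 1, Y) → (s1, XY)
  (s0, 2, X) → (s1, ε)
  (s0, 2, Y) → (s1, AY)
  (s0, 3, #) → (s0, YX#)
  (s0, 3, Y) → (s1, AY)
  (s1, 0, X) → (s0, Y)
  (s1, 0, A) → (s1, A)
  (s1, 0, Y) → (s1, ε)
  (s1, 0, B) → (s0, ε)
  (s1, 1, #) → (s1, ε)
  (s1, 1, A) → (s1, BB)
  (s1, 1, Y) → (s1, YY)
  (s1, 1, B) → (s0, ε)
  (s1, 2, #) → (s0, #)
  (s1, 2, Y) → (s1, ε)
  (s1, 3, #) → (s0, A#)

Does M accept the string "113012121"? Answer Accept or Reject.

Accept

(s0, 113012121, #) ⊢ (s0, 13012121, #) ⊢ (s0, 3012121, #) ⊢ (s0, 012121, YX#) ⊢ (s0, 12121, AX#) ⊢ (s1, 2121, YBX#) ⊢ (s1, 121, BX#) ⊢ (s0, 21, X#) ⊢ (s1, 1, #) ⊢ (s1, ε, ε)
All input consumed and the stack is empty.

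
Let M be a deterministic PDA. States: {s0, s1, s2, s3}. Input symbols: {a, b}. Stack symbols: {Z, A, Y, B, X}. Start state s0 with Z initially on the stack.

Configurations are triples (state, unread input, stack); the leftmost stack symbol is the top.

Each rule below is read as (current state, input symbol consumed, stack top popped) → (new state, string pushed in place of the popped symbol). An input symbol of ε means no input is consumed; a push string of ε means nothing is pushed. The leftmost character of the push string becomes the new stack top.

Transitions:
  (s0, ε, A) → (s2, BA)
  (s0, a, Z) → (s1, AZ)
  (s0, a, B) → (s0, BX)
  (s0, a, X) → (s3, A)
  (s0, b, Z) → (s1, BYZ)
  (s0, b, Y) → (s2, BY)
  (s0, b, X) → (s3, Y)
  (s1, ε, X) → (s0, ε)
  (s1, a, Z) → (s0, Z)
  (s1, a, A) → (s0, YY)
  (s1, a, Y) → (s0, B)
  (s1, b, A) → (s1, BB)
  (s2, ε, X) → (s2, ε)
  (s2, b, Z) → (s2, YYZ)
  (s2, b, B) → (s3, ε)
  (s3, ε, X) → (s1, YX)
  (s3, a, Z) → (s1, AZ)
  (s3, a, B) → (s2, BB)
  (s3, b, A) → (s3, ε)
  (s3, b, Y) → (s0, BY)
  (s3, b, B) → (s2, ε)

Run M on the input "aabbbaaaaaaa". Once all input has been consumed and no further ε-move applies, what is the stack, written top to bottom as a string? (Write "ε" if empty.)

(s0, aabbbaaaaaaa, Z) ⊢ (s1, abbbaaaaaaa, AZ) ⊢ (s0, bbbaaaaaaa, YYZ) ⊢ (s2, bbaaaaaaa, BYYZ) ⊢ (s3, baaaaaaa, YYZ) ⊢ (s0, aaaaaaa, BYYZ) ⊢ (s0, aaaaaa, BXYYZ) ⊢ (s0, aaaaa, BXXYYZ) ⊢ (s0, aaaa, BXXXYYZ) ⊢ (s0, aaa, BXXXXYYZ) ⊢ (s0, aa, BXXXXXYYZ) ⊢ (s0, a, BXXXXXXYYZ) ⊢ (s0, ε, BXXXXXXXYYZ)
All input consumed in state s0 with stack BXXXXXXXYYZ.

BXXXXXXXYYZ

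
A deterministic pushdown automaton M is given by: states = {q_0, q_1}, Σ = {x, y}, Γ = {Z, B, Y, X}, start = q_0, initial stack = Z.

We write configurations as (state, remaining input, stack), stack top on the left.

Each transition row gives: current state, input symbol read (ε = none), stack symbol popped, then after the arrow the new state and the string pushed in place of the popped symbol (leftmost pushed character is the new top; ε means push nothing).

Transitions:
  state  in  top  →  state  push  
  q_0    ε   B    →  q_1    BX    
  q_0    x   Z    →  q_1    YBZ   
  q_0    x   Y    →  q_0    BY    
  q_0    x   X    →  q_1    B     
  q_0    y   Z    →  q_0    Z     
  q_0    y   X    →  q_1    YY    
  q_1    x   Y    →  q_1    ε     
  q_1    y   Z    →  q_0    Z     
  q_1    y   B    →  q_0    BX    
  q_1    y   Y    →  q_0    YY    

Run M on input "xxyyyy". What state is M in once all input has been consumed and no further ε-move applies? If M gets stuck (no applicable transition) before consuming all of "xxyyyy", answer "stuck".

q_1

(q_0, xxyyyy, Z)
  read x, top Z: go to q_1, push YBZ → (q_1, xyyyy, YBZ)
  read x, top Y: go to q_1, push ε → (q_1, yyyy, BZ)
  read y, top B: go to q_0, push BX → (q_0, yyy, BXZ)
  ε-move, top B: go to q_1, push BX → (q_1, yyy, BXXZ)
  read y, top B: go to q_0, push BX → (q_0, yy, BXXXZ)
  ε-move, top B: go to q_1, push BX → (q_1, yy, BXXXXZ)
  read y, top B: go to q_0, push BX → (q_0, y, BXXXXXZ)
  ε-move, top B: go to q_1, push BX → (q_1, y, BXXXXXXZ)
  read y, top B: go to q_0, push BX → (q_0, ε, BXXXXXXXZ)
  ε-move, top B: go to q_1, push BX → (q_1, ε, BXXXXXXXXZ)
All input consumed; M is in state q_1.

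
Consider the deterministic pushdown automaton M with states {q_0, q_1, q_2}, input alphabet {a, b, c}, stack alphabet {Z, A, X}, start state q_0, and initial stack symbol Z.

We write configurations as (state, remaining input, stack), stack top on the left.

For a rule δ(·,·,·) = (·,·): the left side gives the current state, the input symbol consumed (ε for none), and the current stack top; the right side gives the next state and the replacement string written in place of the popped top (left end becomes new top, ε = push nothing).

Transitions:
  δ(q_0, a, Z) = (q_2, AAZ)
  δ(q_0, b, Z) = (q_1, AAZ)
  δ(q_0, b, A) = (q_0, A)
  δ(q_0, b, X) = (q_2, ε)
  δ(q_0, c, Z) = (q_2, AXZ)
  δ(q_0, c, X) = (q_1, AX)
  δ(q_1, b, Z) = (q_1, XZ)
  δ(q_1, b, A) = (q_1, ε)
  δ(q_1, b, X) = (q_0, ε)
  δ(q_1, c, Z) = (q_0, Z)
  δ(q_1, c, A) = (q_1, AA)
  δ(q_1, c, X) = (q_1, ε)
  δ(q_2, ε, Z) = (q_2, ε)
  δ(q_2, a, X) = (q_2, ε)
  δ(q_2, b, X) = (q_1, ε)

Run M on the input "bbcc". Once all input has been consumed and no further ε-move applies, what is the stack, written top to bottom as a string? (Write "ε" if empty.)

AAAZ

(q_0, bbcc, Z)
  read b, top Z: go to q_1, push AAZ → (q_1, bcc, AAZ)
  read b, top A: go to q_1, push ε → (q_1, cc, AZ)
  read c, top A: go to q_1, push AA → (q_1, c, AAZ)
  read c, top A: go to q_1, push AA → (q_1, ε, AAAZ)
All input consumed in state q_1 with stack AAAZ.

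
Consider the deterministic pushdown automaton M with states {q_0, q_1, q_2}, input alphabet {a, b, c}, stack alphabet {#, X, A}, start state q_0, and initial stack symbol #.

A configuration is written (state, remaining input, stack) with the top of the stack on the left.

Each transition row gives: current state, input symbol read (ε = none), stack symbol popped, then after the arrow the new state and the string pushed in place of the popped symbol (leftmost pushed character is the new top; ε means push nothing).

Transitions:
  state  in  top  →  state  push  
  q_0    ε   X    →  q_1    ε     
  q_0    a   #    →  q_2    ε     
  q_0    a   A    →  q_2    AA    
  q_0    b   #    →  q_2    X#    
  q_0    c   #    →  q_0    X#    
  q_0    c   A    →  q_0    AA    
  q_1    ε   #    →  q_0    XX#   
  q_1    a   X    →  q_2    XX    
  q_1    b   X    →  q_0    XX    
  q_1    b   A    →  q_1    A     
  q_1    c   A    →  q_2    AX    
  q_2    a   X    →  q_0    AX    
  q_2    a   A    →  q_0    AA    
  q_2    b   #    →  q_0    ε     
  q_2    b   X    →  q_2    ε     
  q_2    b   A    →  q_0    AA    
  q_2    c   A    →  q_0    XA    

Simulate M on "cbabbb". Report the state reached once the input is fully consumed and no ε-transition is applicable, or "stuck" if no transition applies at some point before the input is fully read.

q_0

(q_0, cbabbb, #) ⊢ (q_0, babbb, X#) ⊢ (q_1, babbb, #) ⊢ (q_0, babbb, XX#) ⊢ (q_1, babbb, X#) ⊢ (q_0, abbb, XX#) ⊢ (q_1, abbb, X#) ⊢ (q_2, bbb, XX#) ⊢ (q_2, bb, X#) ⊢ (q_2, b, #) ⊢ (q_0, ε, ε)
All input consumed; M is in state q_0.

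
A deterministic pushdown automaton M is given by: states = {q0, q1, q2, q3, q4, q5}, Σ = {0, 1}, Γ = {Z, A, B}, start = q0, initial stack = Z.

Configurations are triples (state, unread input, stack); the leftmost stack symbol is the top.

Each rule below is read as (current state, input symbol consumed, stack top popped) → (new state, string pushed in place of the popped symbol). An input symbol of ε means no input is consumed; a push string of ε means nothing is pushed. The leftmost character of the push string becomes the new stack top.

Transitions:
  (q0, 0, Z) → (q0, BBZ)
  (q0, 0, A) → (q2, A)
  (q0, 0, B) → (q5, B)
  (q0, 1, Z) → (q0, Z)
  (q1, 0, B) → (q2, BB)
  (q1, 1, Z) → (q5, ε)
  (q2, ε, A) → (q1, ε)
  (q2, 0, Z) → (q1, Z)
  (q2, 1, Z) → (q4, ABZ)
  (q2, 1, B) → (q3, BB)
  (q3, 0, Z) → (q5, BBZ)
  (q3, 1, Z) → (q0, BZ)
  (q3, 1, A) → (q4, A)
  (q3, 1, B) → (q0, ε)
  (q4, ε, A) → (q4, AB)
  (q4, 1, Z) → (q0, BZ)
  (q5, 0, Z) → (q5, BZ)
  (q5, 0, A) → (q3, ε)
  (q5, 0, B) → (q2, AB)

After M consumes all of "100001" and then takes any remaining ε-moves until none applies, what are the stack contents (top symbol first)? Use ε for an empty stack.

BBBBZ

(q0, 100001, Z)
  read 1, top Z: go to q0, push Z → (q0, 00001, Z)
  read 0, top Z: go to q0, push BBZ → (q0, 0001, BBZ)
  read 0, top B: go to q5, push B → (q5, 001, BBZ)
  read 0, top B: go to q2, push AB → (q2, 01, ABBZ)
  ε-move, top A: go to q1, push ε → (q1, 01, BBZ)
  read 0, top B: go to q2, push BB → (q2, 1, BBBZ)
  read 1, top B: go to q3, push BB → (q3, ε, BBBBZ)
All input consumed in state q3 with stack BBBBZ.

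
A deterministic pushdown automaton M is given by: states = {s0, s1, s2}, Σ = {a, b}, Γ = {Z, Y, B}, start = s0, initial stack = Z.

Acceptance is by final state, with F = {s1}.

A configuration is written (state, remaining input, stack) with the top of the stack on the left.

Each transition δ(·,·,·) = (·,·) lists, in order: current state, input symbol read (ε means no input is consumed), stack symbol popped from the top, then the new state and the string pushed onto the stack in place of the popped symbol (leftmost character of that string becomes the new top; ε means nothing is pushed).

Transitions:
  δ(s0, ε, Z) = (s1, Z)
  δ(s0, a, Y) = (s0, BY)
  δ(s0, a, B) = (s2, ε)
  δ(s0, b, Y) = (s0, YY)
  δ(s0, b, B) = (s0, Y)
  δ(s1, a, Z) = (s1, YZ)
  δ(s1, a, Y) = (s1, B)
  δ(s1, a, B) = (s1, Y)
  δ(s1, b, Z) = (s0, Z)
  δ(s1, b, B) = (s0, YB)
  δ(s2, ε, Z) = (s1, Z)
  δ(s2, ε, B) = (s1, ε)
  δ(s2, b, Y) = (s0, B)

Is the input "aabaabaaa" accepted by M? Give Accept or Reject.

Accept

(s0, aabaabaaa, Z)
  ε-move, top Z: go to s1, push Z → (s1, aabaabaaa, Z)
  read a, top Z: go to s1, push YZ → (s1, abaabaaa, YZ)
  read a, top Y: go to s1, push B → (s1, baabaaa, BZ)
  read b, top B: go to s0, push YB → (s0, aabaaa, YBZ)
  read a, top Y: go to s0, push BY → (s0, abaaa, BYBZ)
  read a, top B: go to s2, push ε → (s2, baaa, YBZ)
  read b, top Y: go to s0, push B → (s0, aaa, BBZ)
  read a, top B: go to s2, push ε → (s2, aa, BZ)
  ε-move, top B: go to s1, push ε → (s1, aa, Z)
  read a, top Z: go to s1, push YZ → (s1, a, YZ)
  read a, top Y: go to s1, push B → (s1, ε, BZ)
All input consumed; state s1 ∈ F.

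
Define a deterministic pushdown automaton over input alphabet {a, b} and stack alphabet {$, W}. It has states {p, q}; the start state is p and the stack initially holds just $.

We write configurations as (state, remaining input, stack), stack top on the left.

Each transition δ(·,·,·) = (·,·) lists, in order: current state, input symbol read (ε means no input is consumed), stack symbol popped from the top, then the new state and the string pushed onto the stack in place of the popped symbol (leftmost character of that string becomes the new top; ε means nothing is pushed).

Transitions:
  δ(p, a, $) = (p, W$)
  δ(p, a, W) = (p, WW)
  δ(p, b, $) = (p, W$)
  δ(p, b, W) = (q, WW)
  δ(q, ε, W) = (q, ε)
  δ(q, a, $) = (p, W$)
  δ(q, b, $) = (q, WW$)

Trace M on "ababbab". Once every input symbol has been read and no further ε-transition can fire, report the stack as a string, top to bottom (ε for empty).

(p, ababbab, $) ⊢ (p, babbab, W$) ⊢ (q, abbab, WW$) ⊢ (q, abbab, W$) ⊢ (q, abbab, $) ⊢ (p, bbab, W$) ⊢ (q, bab, WW$) ⊢ (q, bab, W$) ⊢ (q, bab, $) ⊢ (q, ab, WW$) ⊢ (q, ab, W$) ⊢ (q, ab, $) ⊢ (p, b, W$) ⊢ (q, ε, WW$) ⊢ (q, ε, W$) ⊢ (q, ε, $)
All input consumed in state q with stack $.

$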